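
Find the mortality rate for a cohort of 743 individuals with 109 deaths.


Mortality rate = 109 / 743 = 0.146703 ≈ 0.1467

0.1467


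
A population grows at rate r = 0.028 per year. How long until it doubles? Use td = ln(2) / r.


td = ln(2) / 0.028 = 0.693147 / 0.028 = 24.7553 ≈ 24.8 years

24.8 years


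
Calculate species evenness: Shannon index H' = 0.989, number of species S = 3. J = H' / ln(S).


ln(3) = 1.09861
J = H' / ln(S) = 0.989 / 1.09861 = 0.900228 ≈ 0.9002

0.9002


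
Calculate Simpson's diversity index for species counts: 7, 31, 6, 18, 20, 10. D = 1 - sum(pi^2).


Total N = 7 + 31 + 6 + 18 + 20 + 10 = 92
Per-species terms:
  p = 7/92 = 0.076087; p^2 = 0.076087^2 = 0.005789
  p = 31/92 = 0.336957; p^2 = 0.336957^2 = 0.113540
  p = 6/92 = 0.065217; p^2 = 0.065217^2 = 0.004253
  p = 18/92 = 0.195652; p^2 = 0.195652^2 = 0.038280
  p = 20/92 = 0.217391; p^2 = 0.217391^2 = 0.047259
  p = 10/92 = 0.108696; p^2 = 0.108696^2 = 0.011815
sum(p^2) = 0.005789 + 0.113540 + 0.004253 + 0.038280 + 0.047259 + 0.011815 = 0.220936
D = 1 - 0.220936 = 0.779064 ≈ 0.7791

0.7791


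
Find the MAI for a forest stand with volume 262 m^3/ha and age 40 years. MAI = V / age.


MAI = 262 / 40 = 6.55 m^3/ha/yr

6.55 m^3/ha/yr


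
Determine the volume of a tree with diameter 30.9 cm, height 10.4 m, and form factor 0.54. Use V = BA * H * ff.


(D/200)^2 = (30.9/200)^2 = 0.1545^2 = 0.02387025
BA = 3.141593 * 0.02387025 = 0.0749906 m^2
V = 0.0749906 * 10.4 * 0.54 = 0.421147 ≈ 0.421 m^3

0.421 m^3


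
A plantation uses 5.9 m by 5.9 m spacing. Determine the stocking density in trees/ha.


N = 10000 / 5.9^2 = 10000 / 34.81 = 287.274 ≈ 287 trees/ha

287 trees/ha


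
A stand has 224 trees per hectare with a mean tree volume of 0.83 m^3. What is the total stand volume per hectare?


V_stand = 224 * 0.83 = 185.92 ≈ 185.9 m^3/ha

185.9 m^3/ha


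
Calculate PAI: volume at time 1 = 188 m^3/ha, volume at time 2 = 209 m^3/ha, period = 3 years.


PAI = (V2 - V1) / period = (209 - 188) / 3 = 21 / 3 = 7.00 m^3/ha/yr

7.00 m^3/ha/yr


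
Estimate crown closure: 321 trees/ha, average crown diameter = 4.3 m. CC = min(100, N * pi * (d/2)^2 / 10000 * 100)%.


(d/2)^2 = (4.3/2)^2 = 2.15^2 = 4.6225
Crown area = 3.141593 * 4.6225 = 14.5220 m^2
N * area / 10000 * 100 = 321 * 14.5220 / 10000 * 100 = 46.6156
CC = min(100, 46.6156) = 46.6156 ≈ 46.6%

46.6%


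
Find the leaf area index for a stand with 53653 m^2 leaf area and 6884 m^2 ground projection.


LAI = 53653 / 6884 = 7.7939 ≈ 7.79

7.79


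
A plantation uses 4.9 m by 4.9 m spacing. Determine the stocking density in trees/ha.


N = 10000 / 4.9^2 = 10000 / 24.01 = 416.493 ≈ 416 trees/ha

416 trees/ha


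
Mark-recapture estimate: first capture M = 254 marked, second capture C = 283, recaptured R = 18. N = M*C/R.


N = M * C / R = 254 * 283 / 18 = 71882 / 18 = 3993.44 ≈ 3993

3993 individuals


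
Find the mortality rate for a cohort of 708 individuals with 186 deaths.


Mortality rate = 186 / 708 = 0.262712 ≈ 0.2627

0.2627


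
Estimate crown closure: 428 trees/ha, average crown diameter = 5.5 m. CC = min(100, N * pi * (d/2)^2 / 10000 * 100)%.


(d/2)^2 = (5.5/2)^2 = 2.75^2 = 7.5625
Crown area = 3.141593 * 7.5625 = 23.7583 m^2
N * area / 10000 * 100 = 428 * 23.7583 / 10000 * 100 = 101.686
CC = min(100, 101.686) = 100%

100%


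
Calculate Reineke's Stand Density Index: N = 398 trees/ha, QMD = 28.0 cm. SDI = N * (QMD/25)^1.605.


QMD/25 = 28.0/25 = 1.12
(1.12)^1.605 = exp(1.605 * ln(1.12)) = exp(1.605 * 0.113329) = exp(0.181893) = 1.19949
SDI = 398 * 1.19949 = 477.397 ≈ 477

477


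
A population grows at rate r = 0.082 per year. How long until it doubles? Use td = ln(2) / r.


td = ln(2) / 0.082 = 0.693147 / 0.082 = 8.45301 ≈ 8.5 years

8.5 years


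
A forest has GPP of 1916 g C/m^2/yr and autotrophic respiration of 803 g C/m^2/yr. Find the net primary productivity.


NPP = GPP - Ra = 1916 - 803 = 1113 g C/m^2/yr

1113 g C/m^2/yr


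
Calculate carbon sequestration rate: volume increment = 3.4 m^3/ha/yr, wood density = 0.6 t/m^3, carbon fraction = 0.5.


C = 3.4 * 0.6 * 0.5 = 1.02 t C/ha/yr

1.02 t C/ha/yr


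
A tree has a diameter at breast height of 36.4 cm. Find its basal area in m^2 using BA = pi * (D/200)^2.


D/200 = 36.4/200 = 0.182 m
(D/200)^2 = 0.182^2 = 0.033124
BA = 3.141593 * 0.033124 = 0.104062 ≈ 0.1041 m^2

0.1041 m^2


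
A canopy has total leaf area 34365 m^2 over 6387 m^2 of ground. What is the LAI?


LAI = 34365 / 6387 = 5.3805 ≈ 5.38

5.38


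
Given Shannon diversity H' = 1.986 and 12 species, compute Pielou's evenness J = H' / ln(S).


ln(12) = 2.48491
J = H' / ln(S) = 1.986 / 2.48491 = 0.799224 ≈ 0.7992

0.7992


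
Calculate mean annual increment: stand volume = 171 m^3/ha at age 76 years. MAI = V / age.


MAI = 171 / 76 = 2.25 m^3/ha/yr

2.25 m^3/ha/yr


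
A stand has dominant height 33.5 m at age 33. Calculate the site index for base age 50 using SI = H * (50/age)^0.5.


50/33 = 1.51515
(1.51515)^0.5 = 1.23091
SI = 33.5 * 1.23091 = 41.2355 ≈ 41.2 m

41.2 m


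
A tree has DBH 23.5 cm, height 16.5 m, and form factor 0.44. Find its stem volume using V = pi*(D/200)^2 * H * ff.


(D/200)^2 = (23.5/200)^2 = 0.1175^2 = 0.01380625
BA = 3.141593 * 0.01380625 = 0.0433736 m^2
V = 0.0433736 * 16.5 * 0.44 = 0.314892 ≈ 0.315 m^3

0.315 m^3


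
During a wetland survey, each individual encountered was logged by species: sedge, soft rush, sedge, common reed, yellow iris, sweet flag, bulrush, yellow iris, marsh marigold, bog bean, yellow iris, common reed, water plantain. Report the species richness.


Total individuals logged = 13
Distinct species (count of individuals): sedge (2), soft rush (1), common reed (2), yellow iris (3), sweet flag (1), bulrush (1), marsh marigold (1), bog bean (1), water plantain (1)
Species richness = number of distinct species = 9

9


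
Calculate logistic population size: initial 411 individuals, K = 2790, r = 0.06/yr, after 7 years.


(K - N0)/N0 = (2790 - 411)/411 = 2379/411 = 5.78832
r*t = 0.06 * 7 = 0.42; exp(-0.42) = 0.657047
5.78832 * 0.657047 = 3.80320
1 + 3.80320 = 4.80320
N = 2790 / 4.80320 = 580.863 ≈ 581

581


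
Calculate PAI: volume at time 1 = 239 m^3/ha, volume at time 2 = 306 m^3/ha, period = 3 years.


PAI = (V2 - V1) / period = (306 - 239) / 3 = 67 / 3 = 22.3333 ≈ 22.33 m^3/ha/yr

22.33 m^3/ha/yr


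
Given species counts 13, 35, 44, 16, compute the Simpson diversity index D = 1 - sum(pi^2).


Total N = 13 + 35 + 44 + 16 = 108
Per-species terms:
  p = 13/108 = 0.120370; p^2 = 0.120370^2 = 0.014489
  p = 35/108 = 0.324074; p^2 = 0.324074^2 = 0.105024
  p = 44/108 = 0.407407; p^2 = 0.407407^2 = 0.165980
  p = 16/108 = 0.148148; p^2 = 0.148148^2 = 0.021948
sum(p^2) = 0.014489 + 0.105024 + 0.165980 + 0.021948 = 0.307441
D = 1 - 0.307441 = 0.692559 ≈ 0.6926

0.6926


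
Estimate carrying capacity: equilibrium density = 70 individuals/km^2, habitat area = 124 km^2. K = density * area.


K = 70 * 124 = 8680 individuals

8680 individuals


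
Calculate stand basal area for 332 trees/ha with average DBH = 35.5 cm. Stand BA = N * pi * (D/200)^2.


(D/200)^2 = (35.5/200)^2 = 0.1775^2 = 0.03150625
Individual BA = 3.141593 * 0.03150625 = 0.0989798 m^2
Stand BA = 332 * 0.0989798 = 32.8613 ≈ 32.86 m^2/ha

32.86 m^2/ha


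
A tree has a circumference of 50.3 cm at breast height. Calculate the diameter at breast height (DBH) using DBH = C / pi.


DBH = C / pi = 50.3 / 3.141593 = 16.0110 ≈ 16.01 cm

16.01 cm


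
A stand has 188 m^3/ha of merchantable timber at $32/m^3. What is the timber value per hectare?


Value = 188 * 32 = $6016/ha

$6016/ha


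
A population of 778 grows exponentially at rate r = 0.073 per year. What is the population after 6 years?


r*t = 0.073 * 6 = 0.438
exp(0.438) = 1.54960
N = 778 * 1.54960 = 1205.59 ≈ 1206

1206


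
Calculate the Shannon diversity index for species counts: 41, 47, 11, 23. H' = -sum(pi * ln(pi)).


Total N = 41 + 47 + 11 + 23 = 122
Per-species terms:
  p = 41/122 = 0.336066; ln(p) = -1.090448; p*ln(p) = 0.336066 * (-1.090448) = -0.366462
  p = 47/122 = 0.385246; ln(p) = -0.953873; p*ln(p) = 0.385246 * (-0.953873) = -0.367476
  p = 11/122 = 0.090164; ln(p) = -2.406125; p*ln(p) = 0.090164 * (-2.406125) = -0.216946
  p = 23/122 = 0.188525; ln(p) = -1.668525; p*ln(p) = 0.188525 * (-1.668525) = -0.314559
sum(p*ln(p)) = (-0.366462) + (-0.367476) + (-0.216946) + (-0.314559) = -1.265443
H' = -(-1.265443) = 1.265443 ≈ 1.2654

1.2654


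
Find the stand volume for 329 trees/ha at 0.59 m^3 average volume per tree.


V_stand = 329 * 0.59 = 194.11 ≈ 194.1 m^3/ha

194.1 m^3/ha


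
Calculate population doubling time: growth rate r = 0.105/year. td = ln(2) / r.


td = ln(2) / 0.105 = 0.693147 / 0.105 = 6.60140 ≈ 6.6 years

6.6 years


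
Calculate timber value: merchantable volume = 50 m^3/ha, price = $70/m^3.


Value = 50 * 70 = $3500/ha

$3500/ha


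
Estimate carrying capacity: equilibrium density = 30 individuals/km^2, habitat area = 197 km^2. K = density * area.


K = 30 * 197 = 5910 individuals

5910 individuals


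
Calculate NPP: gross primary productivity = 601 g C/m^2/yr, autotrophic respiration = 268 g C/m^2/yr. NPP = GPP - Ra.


NPP = GPP - Ra = 601 - 268 = 333 g C/m^2/yr

333 g C/m^2/yr


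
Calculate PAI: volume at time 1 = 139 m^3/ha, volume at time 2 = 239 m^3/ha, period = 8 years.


PAI = (V2 - V1) / period = (239 - 139) / 8 = 100 / 8 = 12.50 m^3/ha/yr

12.50 m^3/ha/yr


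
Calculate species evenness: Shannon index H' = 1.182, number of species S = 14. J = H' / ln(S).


ln(14) = 2.63906
J = H' / ln(S) = 1.182 / 2.63906 = 0.447887 ≈ 0.4479

0.4479


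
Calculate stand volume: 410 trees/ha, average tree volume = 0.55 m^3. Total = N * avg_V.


V_stand = 410 * 0.55 = 225.5 m^3/ha

225.5 m^3/ha


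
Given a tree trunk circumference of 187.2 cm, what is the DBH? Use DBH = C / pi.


DBH = C / pi = 187.2 / 3.141593 = 59.5876 ≈ 59.59 cm

59.59 cm


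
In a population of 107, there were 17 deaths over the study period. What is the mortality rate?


Mortality rate = 17 / 107 = 0.158879 ≈ 0.1589

0.1589


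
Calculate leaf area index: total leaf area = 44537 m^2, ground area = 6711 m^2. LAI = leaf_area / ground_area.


LAI = 44537 / 6711 = 6.6364 ≈ 6.64

6.64


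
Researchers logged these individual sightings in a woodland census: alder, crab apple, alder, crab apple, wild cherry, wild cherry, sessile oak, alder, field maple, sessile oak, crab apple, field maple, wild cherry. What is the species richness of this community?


Total individuals logged = 13
Distinct species (count of individuals): alder (3), crab apple (3), wild cherry (3), sessile oak (2), field maple (2)
Species richness = number of distinct species = 5

5


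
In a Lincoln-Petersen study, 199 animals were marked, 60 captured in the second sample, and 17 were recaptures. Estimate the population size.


N = M * C / R = 199 * 60 / 17 = 11940 / 17 = 702.35 ≈ 702

702 individuals


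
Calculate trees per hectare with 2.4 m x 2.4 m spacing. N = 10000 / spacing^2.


N = 10000 / 2.4^2 = 10000 / 5.76 = 1736.11 ≈ 1736 trees/ha

1736 trees/ha


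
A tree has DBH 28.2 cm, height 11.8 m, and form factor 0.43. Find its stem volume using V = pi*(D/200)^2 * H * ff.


(D/200)^2 = (28.2/200)^2 = 0.141^2 = 0.019881
BA = 3.141593 * 0.019881 = 0.0624580 m^2
V = 0.0624580 * 11.8 * 0.43 = 0.316912 ≈ 0.317 m^3

0.317 m^3


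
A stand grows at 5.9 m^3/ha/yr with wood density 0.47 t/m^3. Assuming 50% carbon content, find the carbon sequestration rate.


C = 5.9 * 0.47 * 0.5 = 1.3865 ≈ 1.39 t C/ha/yr

1.39 t C/ha/yr


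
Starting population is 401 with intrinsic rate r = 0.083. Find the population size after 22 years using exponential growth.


r*t = 0.083 * 22 = 1.826
exp(1.826) = 6.20900
N = 401 * 6.20900 = 2489.81 ≈ 2490

2490


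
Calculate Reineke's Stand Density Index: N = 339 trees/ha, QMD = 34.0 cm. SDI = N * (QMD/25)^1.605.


QMD/25 = 34.0/25 = 1.36
(1.36)^1.605 = exp(1.605 * ln(1.36)) = exp(1.605 * 0.307485) = exp(0.493513) = 1.63806
SDI = 339 * 1.63806 = 555.302 ≈ 555

555


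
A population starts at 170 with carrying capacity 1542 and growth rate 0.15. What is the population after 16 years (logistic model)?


(K - N0)/N0 = (1542 - 170)/170 = 1372/170 = 8.07059
r*t = 0.15 * 16 = 2.4; exp(-2.4) = 0.0907180
8.07059 * 0.0907180 = 0.732148
1 + 0.732148 = 1.73215
N = 1542 / 1.73215 = 890.223 ≈ 890

890


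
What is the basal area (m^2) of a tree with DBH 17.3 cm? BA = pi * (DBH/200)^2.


D/200 = 17.3/200 = 0.0865 m
(D/200)^2 = 0.0865^2 = 0.00748225
BA = 3.141593 * 0.00748225 = 0.0235062 ≈ 0.0235 m^2

0.0235 m^2


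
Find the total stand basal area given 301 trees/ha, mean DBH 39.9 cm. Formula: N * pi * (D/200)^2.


(D/200)^2 = (39.9/200)^2 = 0.1995^2 = 0.03980025
Individual BA = 3.141593 * 0.03980025 = 0.125036 m^2
Stand BA = 301 * 0.125036 = 37.6358 ≈ 37.64 m^2/ha

37.64 m^2/ha


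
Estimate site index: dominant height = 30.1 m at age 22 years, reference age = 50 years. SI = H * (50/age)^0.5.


50/22 = 2.27273
(2.27273)^0.5 = 1.50756
SI = 30.1 * 1.50756 = 45.3776 ≈ 45.4 m

45.4 m


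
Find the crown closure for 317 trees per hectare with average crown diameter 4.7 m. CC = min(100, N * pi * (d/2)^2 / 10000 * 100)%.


(d/2)^2 = (4.7/2)^2 = 2.35^2 = 5.5225
Crown area = 3.141593 * 5.5225 = 17.3494 m^2
N * area / 10000 * 100 = 317 * 17.3494 / 10000 * 100 = 54.9976
CC = min(100, 54.9976) = 54.9976 ≈ 55.0%

55.0%


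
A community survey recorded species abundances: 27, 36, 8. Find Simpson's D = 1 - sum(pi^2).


Total N = 27 + 36 + 8 = 71
Per-species terms:
  p = 27/71 = 0.380282; p^2 = 0.380282^2 = 0.144614
  p = 36/71 = 0.507042; p^2 = 0.507042^2 = 0.257092
  p = 8/71 = 0.112676; p^2 = 0.112676^2 = 0.012696
sum(p^2) = 0.144614 + 0.257092 + 0.012696 = 0.414402
D = 1 - 0.414402 = 0.585598 ≈ 0.5856

0.5856


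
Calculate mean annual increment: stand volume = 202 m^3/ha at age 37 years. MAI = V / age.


MAI = 202 / 37 = 5.4595 ≈ 5.46 m^3/ha/yr

5.46 m^3/ha/yr


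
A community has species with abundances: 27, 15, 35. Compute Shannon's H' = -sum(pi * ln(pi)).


Total N = 27 + 15 + 35 = 77
Per-species terms:
  p = 27/77 = 0.350649; ln(p) = -1.047970; p*ln(p) = 0.350649 * (-1.047970) = -0.367470
  p = 15/77 = 0.194805; ln(p) = -1.635756; p*ln(p) = 0.194805 * (-1.635756) = -0.318653
  p = 35/77 = 0.454545; ln(p) = -0.788458; p*ln(p) = 0.454545 * (-0.788458) = -0.358390
sum(p*ln(p)) = (-0.367470) + (-0.318653) + (-0.358390) = -1.044513
H' = -(-1.044513) = 1.044513 ≈ 1.0445

1.0445


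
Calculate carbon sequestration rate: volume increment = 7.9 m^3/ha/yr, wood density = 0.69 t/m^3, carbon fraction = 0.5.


C = 7.9 * 0.69 * 0.5 = 2.7255 ≈ 2.73 t C/ha/yr

2.73 t C/ha/yr


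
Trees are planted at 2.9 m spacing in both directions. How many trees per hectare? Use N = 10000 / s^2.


N = 10000 / 2.9^2 = 10000 / 8.41 = 1189.06 ≈ 1189 trees/ha

1189 trees/ha


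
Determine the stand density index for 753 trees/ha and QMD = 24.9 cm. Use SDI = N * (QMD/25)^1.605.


QMD/25 = 24.9/25 = 0.996
(0.996)^1.605 = exp(1.605 * ln(0.996)) = exp(1.605 * (-0.00400802)) = exp(-0.00643287) = 0.993588
SDI = 753 * 0.993588 = 748.172 ≈ 748

748


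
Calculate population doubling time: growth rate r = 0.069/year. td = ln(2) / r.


td = ln(2) / 0.069 = 0.693147 / 0.069 = 10.0456 ≈ 10.0 years

10.0 years


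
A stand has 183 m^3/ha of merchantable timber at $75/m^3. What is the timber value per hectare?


Value = 183 * 75 = $13725/ha

$13725/ha


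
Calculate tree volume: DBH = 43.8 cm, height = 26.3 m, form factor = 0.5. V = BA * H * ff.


(D/200)^2 = (43.8/200)^2 = 0.219^2 = 0.047961
BA = 3.141593 * 0.047961 = 0.150674 m^2
V = 0.150674 * 26.3 * 0.5 = 1.98136 ≈ 1.981 m^3

1.981 m^3


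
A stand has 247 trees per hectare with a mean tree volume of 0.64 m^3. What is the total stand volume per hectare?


V_stand = 247 * 0.64 = 158.08 ≈ 158.1 m^3/ha

158.1 m^3/ha


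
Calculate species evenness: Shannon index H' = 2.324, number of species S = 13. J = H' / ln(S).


ln(13) = 2.56495
J = H' / ln(S) = 2.324 / 2.56495 = 0.906061 ≈ 0.9061

0.9061


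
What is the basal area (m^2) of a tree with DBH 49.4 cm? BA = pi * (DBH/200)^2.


D/200 = 49.4/200 = 0.247 m
(D/200)^2 = 0.247^2 = 0.061009
BA = 3.141593 * 0.061009 = 0.191665 ≈ 0.1917 m^2

0.1917 m^2


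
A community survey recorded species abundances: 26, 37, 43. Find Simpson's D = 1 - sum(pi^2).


Total N = 26 + 37 + 43 = 106
Per-species terms:
  p = 26/106 = 0.245283; p^2 = 0.245283^2 = 0.060164
  p = 37/106 = 0.349057; p^2 = 0.349057^2 = 0.121841
  p = 43/106 = 0.405660; p^2 = 0.405660^2 = 0.164560
sum(p^2) = 0.060164 + 0.121841 + 0.164560 = 0.346565
D = 1 - 0.346565 = 0.653435 ≈ 0.6534

0.6534


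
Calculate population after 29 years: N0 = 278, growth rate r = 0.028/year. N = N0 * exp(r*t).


r*t = 0.028 * 29 = 0.812
exp(0.812) = 2.25241
N = 278 * 2.25241 = 626.170 ≈ 626

626


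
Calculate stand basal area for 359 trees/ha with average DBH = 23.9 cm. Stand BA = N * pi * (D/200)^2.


(D/200)^2 = (23.9/200)^2 = 0.1195^2 = 0.01428025
Individual BA = 3.141593 * 0.01428025 = 0.0448627 m^2
Stand BA = 359 * 0.0448627 = 16.1057 ≈ 16.11 m^2/ha

16.11 m^2/ha


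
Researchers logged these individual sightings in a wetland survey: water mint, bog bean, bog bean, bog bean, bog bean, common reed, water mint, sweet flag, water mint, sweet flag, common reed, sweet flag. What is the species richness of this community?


Total individuals logged = 12
Distinct species (count of individuals): water mint (3), bog bean (4), common reed (2), sweet flag (3)
Species richness = number of distinct species = 4

4


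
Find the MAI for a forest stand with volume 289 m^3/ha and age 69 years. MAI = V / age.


MAI = 289 / 69 = 4.1884 ≈ 4.19 m^3/ha/yr

4.19 m^3/ha/yr


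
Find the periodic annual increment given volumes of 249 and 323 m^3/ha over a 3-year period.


PAI = (V2 - V1) / period = (323 - 249) / 3 = 74 / 3 = 24.6667 ≈ 24.67 m^3/ha/yr

24.67 m^3/ha/yr


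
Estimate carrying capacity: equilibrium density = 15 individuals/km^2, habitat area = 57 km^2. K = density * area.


K = 15 * 57 = 855 individuals

855 individuals


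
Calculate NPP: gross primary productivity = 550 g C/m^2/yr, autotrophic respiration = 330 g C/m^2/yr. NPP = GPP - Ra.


NPP = GPP - Ra = 550 - 330 = 220 g C/m^2/yr

220 g C/m^2/yr


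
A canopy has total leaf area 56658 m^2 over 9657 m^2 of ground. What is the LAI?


LAI = 56658 / 9657 = 5.8670 ≈ 5.87

5.87


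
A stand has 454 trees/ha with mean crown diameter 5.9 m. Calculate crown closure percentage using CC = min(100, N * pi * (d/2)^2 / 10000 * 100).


(d/2)^2 = (5.9/2)^2 = 2.95^2 = 8.7025
Crown area = 3.141593 * 8.7025 = 27.3397 m^2
N * area / 10000 * 100 = 454 * 27.3397 / 10000 * 100 = 124.122
CC = min(100, 124.122) = 100%

100%


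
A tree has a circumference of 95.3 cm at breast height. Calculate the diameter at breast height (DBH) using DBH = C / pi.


DBH = C / pi = 95.3 / 3.141593 = 30.3349 ≈ 30.33 cm

30.33 cm


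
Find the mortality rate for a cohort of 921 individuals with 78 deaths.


Mortality rate = 78 / 921 = 0.084691 ≈ 0.0847

0.0847


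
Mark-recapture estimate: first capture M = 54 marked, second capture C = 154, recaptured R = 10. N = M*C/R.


N = M * C / R = 54 * 154 / 10 = 8316 / 10 = 831.60 ≈ 832

832 individuals


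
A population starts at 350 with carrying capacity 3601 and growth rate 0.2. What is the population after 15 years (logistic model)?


(K - N0)/N0 = (3601 - 350)/350 = 3251/350 = 9.28857
r*t = 0.2 * 15 = 3; exp(-3) = 0.0497871
9.28857 * 0.0497871 = 0.462451
1 + 0.462451 = 1.46245
N = 3601 / 1.46245 = 2462.31 ≈ 2462

2462


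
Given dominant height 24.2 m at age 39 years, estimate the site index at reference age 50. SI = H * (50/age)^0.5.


50/39 = 1.28205
(1.28205)^0.5 = 1.13228
SI = 24.2 * 1.13228 = 27.4012 ≈ 27.4 m

27.4 m


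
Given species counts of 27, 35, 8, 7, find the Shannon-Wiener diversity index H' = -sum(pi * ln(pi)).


Total N = 27 + 35 + 8 + 7 = 77
Per-species terms:
  p = 27/77 = 0.350649; ln(p) = -1.047970; p*ln(p) = 0.350649 * (-1.047970) = -0.367470
  p = 35/77 = 0.454545; ln(p) = -0.788458; p*ln(p) = 0.454545 * (-0.788458) = -0.358390
  p = 8/77 = 0.103896; ln(p) = -2.264365; p*ln(p) = 0.103896 * (-2.264365) = -0.235258
  p = 7/77 = 0.090909; ln(p) = -2.397896; p*ln(p) = 0.090909 * (-2.397896) = -0.217990
sum(p*ln(p)) = (-0.367470) + (-0.358390) + (-0.235258) + (-0.217990) = -1.179108
H' = -(-1.179108) = 1.179108 ≈ 1.1791

1.1791


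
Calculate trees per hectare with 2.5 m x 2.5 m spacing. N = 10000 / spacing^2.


N = 10000 / 2.5^2 = 10000 / 6.25 = 1600.00 ≈ 1600 trees/ha

1600 trees/ha


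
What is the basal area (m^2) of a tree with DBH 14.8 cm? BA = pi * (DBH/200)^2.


D/200 = 14.8/200 = 0.074 m
(D/200)^2 = 0.074^2 = 0.005476
BA = 3.141593 * 0.005476 = 0.0172034 ≈ 0.0172 m^2

0.0172 m^2


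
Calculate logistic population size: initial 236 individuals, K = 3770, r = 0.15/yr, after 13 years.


(K - N0)/N0 = (3770 - 236)/236 = 3534/236 = 14.9746
r*t = 0.15 * 13 = 1.95; exp(-1.95) = 0.142274
14.9746 * 0.142274 = 2.13050
1 + 2.13050 = 3.13050
N = 3770 / 3.13050 = 1204.28 ≈ 1204

1204


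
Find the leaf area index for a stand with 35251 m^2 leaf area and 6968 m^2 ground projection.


LAI = 35251 / 6968 = 5.0590 ≈ 5.06

5.06


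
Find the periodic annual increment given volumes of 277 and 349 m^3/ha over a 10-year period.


PAI = (V2 - V1) / period = (349 - 277) / 10 = 72 / 10 = 7.20 m^3/ha/yr

7.20 m^3/ha/yr


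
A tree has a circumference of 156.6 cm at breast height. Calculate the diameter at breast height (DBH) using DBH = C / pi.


DBH = C / pi = 156.6 / 3.141593 = 49.8473 ≈ 49.85 cm

49.85 cm


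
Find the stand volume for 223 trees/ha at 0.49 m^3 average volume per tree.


V_stand = 223 * 0.49 = 109.27 ≈ 109.3 m^3/ha

109.3 m^3/ha


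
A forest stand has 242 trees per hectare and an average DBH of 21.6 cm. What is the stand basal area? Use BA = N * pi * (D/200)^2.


(D/200)^2 = (21.6/200)^2 = 0.108^2 = 0.011664
Individual BA = 3.141593 * 0.011664 = 0.0366435 m^2
Stand BA = 242 * 0.0366435 = 8.86773 ≈ 8.87 m^2/ha

8.87 m^2/ha


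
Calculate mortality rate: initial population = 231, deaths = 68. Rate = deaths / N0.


Mortality rate = 68 / 231 = 0.294372 ≈ 0.2944

0.2944


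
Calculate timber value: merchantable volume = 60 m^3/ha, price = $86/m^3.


Value = 60 * 86 = $5160/ha

$5160/ha


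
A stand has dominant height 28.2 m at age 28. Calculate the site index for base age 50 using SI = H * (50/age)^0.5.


50/28 = 1.78571
(1.78571)^0.5 = 1.33630
SI = 28.2 * 1.33630 = 37.6837 ≈ 37.7 m

37.7 m


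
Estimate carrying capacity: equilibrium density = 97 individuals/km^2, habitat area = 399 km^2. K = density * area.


K = 97 * 399 = 38703 individuals

38703 individuals


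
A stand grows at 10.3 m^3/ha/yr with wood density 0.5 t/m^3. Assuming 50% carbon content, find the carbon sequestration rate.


C = 10.3 * 0.5 * 0.5 = 2.575 ≈ 2.58 t C/ha/yr

2.58 t C/ha/yr


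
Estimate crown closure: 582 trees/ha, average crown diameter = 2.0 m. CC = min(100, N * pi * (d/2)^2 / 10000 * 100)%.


(d/2)^2 = (2.0/2)^2 = 1^2 = 1
Crown area = 3.141593 * 1 = 3.14159 m^2
N * area / 10000 * 100 = 582 * 3.14159 / 10000 * 100 = 18.2841
CC = min(100, 18.2841) = 18.2841 ≈ 18.3%

18.3%


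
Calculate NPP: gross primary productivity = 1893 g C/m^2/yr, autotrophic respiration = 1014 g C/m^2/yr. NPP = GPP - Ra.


NPP = GPP - Ra = 1893 - 1014 = 879 g C/m^2/yr

879 g C/m^2/yr


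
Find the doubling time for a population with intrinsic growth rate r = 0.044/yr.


td = ln(2) / 0.044 = 0.693147 / 0.044 = 15.7533 ≈ 15.8 years

15.8 years


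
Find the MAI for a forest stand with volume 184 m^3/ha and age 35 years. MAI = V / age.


MAI = 184 / 35 = 5.2571 ≈ 5.26 m^3/ha/yr

5.26 m^3/ha/yr


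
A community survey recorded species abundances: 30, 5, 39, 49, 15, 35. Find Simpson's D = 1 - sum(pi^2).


Total N = 30 + 5 + 39 + 49 + 15 + 35 = 173
Per-species terms:
  p = 30/173 = 0.173410; p^2 = 0.173410^2 = 0.030071
  p = 5/173 = 0.028902; p^2 = 0.028902^2 = 0.000835
  p = 39/173 = 0.225434; p^2 = 0.225434^2 = 0.050820
  p = 49/173 = 0.283237; p^2 = 0.283237^2 = 0.080223
  p = 15/173 = 0.086705; p^2 = 0.086705^2 = 0.007518
  p = 35/173 = 0.202312; p^2 = 0.202312^2 = 0.040930
sum(p^2) = 0.030071 + 0.000835 + 0.050820 + 0.080223 + 0.007518 + 0.040930 = 0.210397
D = 1 - 0.210397 = 0.789603 ≈ 0.7896

0.7896


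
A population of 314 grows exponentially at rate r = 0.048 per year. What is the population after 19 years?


r*t = 0.048 * 19 = 0.912
exp(0.912) = 2.48930
N = 314 * 2.48930 = 781.640 ≈ 782

782


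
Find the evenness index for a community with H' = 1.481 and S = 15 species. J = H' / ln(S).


ln(15) = 2.70805
J = H' / ln(S) = 1.481 / 2.70805 = 0.546888 ≈ 0.5469

0.5469


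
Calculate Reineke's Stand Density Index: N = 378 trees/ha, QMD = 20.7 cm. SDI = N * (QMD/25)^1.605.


QMD/25 = 20.7/25 = 0.828
(0.828)^1.605 = exp(1.605 * ln(0.828)) = exp(1.605 * (-0.188742)) = exp(-0.302931) = 0.738650
SDI = 378 * 0.738650 = 279.210 ≈ 279

279


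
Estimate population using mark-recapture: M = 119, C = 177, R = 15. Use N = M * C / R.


N = M * C / R = 119 * 177 / 15 = 21063 / 15 = 1404.20 ≈ 1404

1404 individuals


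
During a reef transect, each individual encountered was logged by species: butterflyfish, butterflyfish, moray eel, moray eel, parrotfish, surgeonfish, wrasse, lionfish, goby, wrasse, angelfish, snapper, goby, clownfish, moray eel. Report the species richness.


Total individuals logged = 15
Distinct species (count of individuals): butterflyfish (2), moray eel (3), parrotfish (1), surgeonfish (1), wrasse (2), lionfish (1), goby (2), angelfish (1), snapper (1), clownfish (1)
Species richness = number of distinct species = 10

10


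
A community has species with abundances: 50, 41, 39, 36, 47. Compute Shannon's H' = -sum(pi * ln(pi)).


Total N = 50 + 41 + 39 + 36 + 47 = 213
Per-species terms:
  p = 50/213 = 0.234742; ln(p) = -1.449268; p*ln(p) = 0.234742 * (-1.449268) = -0.340204
  p = 41/213 = 0.192488; ln(p) = -1.647721; p*ln(p) = 0.192488 * (-1.647721) = -0.317167
  p = 39/213 = 0.183099; ln(p) = -1.697728; p*ln(p) = 0.183099 * (-1.697728) = -0.310852
  p = 36/213 = 0.169014; ln(p) = -1.777774; p*ln(p) = 0.169014 * (-1.777774) = -0.300469
  p = 47/213 = 0.220657; ln(p) = -1.511146; p*ln(p) = 0.220657 * (-1.511146) = -0.333445
sum(p*ln(p)) = (-0.340204) + (-0.317167) + (-0.310852) + (-0.300469) + (-0.333445) = -1.602137
H' = -(-1.602137) = 1.602137 ≈ 1.6021

1.6021


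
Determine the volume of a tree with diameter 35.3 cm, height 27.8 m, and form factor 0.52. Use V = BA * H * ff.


(D/200)^2 = (35.3/200)^2 = 0.1765^2 = 0.03115225
BA = 3.141593 * 0.03115225 = 0.0978677 m^2
V = 0.0978677 * 27.8 * 0.52 = 1.41478 ≈ 1.415 m^3

1.415 m^3


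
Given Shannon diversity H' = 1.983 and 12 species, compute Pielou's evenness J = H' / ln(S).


ln(12) = 2.48491
J = H' / ln(S) = 1.983 / 2.48491 = 0.798017 ≈ 0.7980

0.7980


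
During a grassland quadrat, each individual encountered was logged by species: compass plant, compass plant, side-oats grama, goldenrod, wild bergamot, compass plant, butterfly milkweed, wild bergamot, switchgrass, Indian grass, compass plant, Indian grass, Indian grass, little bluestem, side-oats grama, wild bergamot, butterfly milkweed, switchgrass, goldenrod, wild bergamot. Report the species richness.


Total individuals logged = 20
Distinct species (count of individuals): compass plant (4), side-oats grama (2), goldenrod (2), wild bergamot (4), butterfly milkweed (2), switchgrass (2), Indian grass (3), little bluestem (1)
Species richness = number of distinct species = 8

8


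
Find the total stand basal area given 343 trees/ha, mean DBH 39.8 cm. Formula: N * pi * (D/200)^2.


(D/200)^2 = (39.8/200)^2 = 0.199^2 = 0.039601
Individual BA = 3.141593 * 0.039601 = 0.124410 m^2
Stand BA = 343 * 0.124410 = 42.6726 ≈ 42.67 m^2/ha

42.67 m^2/ha


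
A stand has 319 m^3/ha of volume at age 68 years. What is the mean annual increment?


MAI = 319 / 68 = 4.6912 ≈ 4.69 m^3/ha/yr

4.69 m^3/ha/yr


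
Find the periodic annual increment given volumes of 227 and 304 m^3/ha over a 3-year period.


PAI = (V2 - V1) / period = (304 - 227) / 3 = 77 / 3 = 25.6667 ≈ 25.67 m^3/ha/yr

25.67 m^3/ha/yr


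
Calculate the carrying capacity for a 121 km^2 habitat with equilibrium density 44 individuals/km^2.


K = 44 * 121 = 5324 individuals

5324 individuals


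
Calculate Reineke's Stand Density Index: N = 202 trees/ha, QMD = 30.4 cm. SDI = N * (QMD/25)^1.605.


QMD/25 = 30.4/25 = 1.216
(1.216)^1.605 = exp(1.605 * ln(1.216)) = exp(1.605 * 0.195567) = exp(0.313885) = 1.36873
SDI = 202 * 1.36873 = 276.483 ≈ 276

276


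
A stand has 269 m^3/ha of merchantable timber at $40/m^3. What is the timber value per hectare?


Value = 269 * 40 = $10760/ha

$10760/ha


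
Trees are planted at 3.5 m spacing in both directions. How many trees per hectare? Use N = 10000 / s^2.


N = 10000 / 3.5^2 = 10000 / 12.25 = 816.327 ≈ 816 trees/ha

816 trees/ha


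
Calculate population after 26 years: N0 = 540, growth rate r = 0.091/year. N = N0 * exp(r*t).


r*t = 0.091 * 26 = 2.366
exp(2.366) = 10.6547
N = 540 * 10.6547 = 5753.54 ≈ 5754

5754


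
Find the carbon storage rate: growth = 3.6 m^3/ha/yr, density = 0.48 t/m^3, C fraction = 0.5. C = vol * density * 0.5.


C = 3.6 * 0.48 * 0.5 = 0.864 ≈ 0.86 t C/ha/yr

0.86 t C/ha/yr


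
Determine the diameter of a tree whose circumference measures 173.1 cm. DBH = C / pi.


DBH = C / pi = 173.1 / 3.141593 = 55.0994 ≈ 55.10 cm

55.10 cm


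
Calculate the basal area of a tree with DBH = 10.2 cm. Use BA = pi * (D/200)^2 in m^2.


D/200 = 10.2/200 = 0.051 m
(D/200)^2 = 0.051^2 = 0.002601
BA = 3.141593 * 0.002601 = 0.00817128 ≈ 0.0082 m^2

0.0082 m^2


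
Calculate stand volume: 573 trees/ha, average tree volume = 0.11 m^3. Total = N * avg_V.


V_stand = 573 * 0.11 = 63.03 ≈ 63.0 m^3/ha

63.0 m^3/ha


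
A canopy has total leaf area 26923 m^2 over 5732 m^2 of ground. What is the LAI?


LAI = 26923 / 5732 = 4.6970 ≈ 4.70

4.70


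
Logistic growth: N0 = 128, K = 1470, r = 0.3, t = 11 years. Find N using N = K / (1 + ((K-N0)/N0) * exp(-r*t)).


(K - N0)/N0 = (1470 - 128)/128 = 1342/128 = 10.4844
r*t = 0.3 * 11 = 3.3; exp(-3.3) = 0.0368832
10.4844 * 0.0368832 = 0.386698
1 + 0.386698 = 1.38670
N = 1470 / 1.38670 = 1060.07 ≈ 1060

1060


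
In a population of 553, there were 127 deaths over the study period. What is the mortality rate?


Mortality rate = 127 / 553 = 0.229656 ≈ 0.2297

0.2297


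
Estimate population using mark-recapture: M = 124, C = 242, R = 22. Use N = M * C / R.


N = M * C / R = 124 * 242 / 22 = 30008 / 22 = 1364

1364 individuals


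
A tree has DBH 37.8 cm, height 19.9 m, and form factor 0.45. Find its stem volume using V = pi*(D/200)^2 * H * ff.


(D/200)^2 = (37.8/200)^2 = 0.189^2 = 0.035721
BA = 3.141593 * 0.035721 = 0.112221 m^2
V = 0.112221 * 19.9 * 0.45 = 1.00494 ≈ 1.005 m^3

1.005 m^3


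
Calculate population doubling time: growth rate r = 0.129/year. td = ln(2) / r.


td = ln(2) / 0.129 = 0.693147 / 0.129 = 5.37323 ≈ 5.4 years

5.4 years


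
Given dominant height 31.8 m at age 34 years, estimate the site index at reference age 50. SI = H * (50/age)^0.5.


50/34 = 1.47059
(1.47059)^0.5 = 1.21268
SI = 31.8 * 1.21268 = 38.5632 ≈ 38.6 m

38.6 m


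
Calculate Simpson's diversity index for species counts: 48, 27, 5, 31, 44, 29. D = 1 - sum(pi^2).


Total N = 48 + 27 + 5 + 31 + 44 + 29 = 184
Per-species terms:
  p = 48/184 = 0.260870; p^2 = 0.260870^2 = 0.068053
  p = 27/184 = 0.146739; p^2 = 0.146739^2 = 0.021532
  p = 5/184 = 0.027174; p^2 = 0.027174^2 = 0.000738
  p = 31/184 = 0.168478; p^2 = 0.168478^2 = 0.028385
  p = 44/184 = 0.239130; p^2 = 0.239130^2 = 0.057183
  p = 29/184 = 0.157609; p^2 = 0.157609^2 = 0.024841
sum(p^2) = 0.068053 + 0.021532 + 0.000738 + 0.028385 + 0.057183 + 0.024841 = 0.200732
D = 1 - 0.200732 = 0.799268 ≈ 0.7993

0.7993


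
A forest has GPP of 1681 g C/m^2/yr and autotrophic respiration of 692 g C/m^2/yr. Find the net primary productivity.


NPP = GPP - Ra = 1681 - 692 = 989 g C/m^2/yr

989 g C/m^2/yr


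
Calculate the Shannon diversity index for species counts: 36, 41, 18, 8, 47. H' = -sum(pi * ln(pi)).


Total N = 36 + 41 + 18 + 8 + 47 = 150
Per-species terms:
  p = 36/150 = 0.240000; ln(p) = -1.427116; p*ln(p) = 0.240000 * (-1.427116) = -0.342508
  p = 41/150 = 0.273333; ln(p) = -1.297064; p*ln(p) = 0.273333 * (-1.297064) = -0.354530
  p = 18/150 = 0.120000; ln(p) = -2.120264; p*ln(p) = 0.120000 * (-2.120264) = -0.254432
  p = 8/150 = 0.053333; ln(p) = -2.931200; p*ln(p) = 0.053333 * (-2.931200) = -0.156330
  p = 47/150 = 0.313333; ln(p) = -1.160489; p*ln(p) = 0.313333 * (-1.160489) = -0.363619
sum(p*ln(p)) = (-0.342508) + (-0.354530) + (-0.254432) + (-0.156330) + (-0.363619) = -1.471419
H' = -(-1.471419) = 1.471419 ≈ 1.4714

1.4714


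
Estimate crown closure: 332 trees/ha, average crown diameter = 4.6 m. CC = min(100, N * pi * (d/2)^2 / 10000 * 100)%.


(d/2)^2 = (4.6/2)^2 = 2.3^2 = 5.29
Crown area = 3.141593 * 5.29 = 16.6190 m^2
N * area / 10000 * 100 = 332 * 16.6190 / 10000 * 100 = 55.1751
CC = min(100, 55.1751) = 55.1751 ≈ 55.2%

55.2%


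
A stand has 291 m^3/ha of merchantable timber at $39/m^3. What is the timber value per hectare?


Value = 291 * 39 = $11349/ha

$11349/ha


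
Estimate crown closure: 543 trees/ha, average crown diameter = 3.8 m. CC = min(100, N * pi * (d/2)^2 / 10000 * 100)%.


(d/2)^2 = (3.8/2)^2 = 1.9^2 = 3.61
Crown area = 3.141593 * 3.61 = 11.3412 m^2
N * area / 10000 * 100 = 543 * 11.3412 / 10000 * 100 = 61.5827
CC = min(100, 61.5827) = 61.5827 ≈ 61.6%

61.6%


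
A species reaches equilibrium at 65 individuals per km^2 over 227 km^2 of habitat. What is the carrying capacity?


K = 65 * 227 = 14755 individuals

14755 individuals


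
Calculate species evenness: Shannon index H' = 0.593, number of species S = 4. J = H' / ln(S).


ln(4) = 1.38629
J = H' / ln(S) = 0.593 / 1.38629 = 0.427760 ≈ 0.4278

0.4278


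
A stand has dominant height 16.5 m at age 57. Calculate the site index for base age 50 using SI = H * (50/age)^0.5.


50/57 = 0.877193
(0.877193)^0.5 = 0.936586
SI = 16.5 * 0.936586 = 15.4537 ≈ 15.5 m

15.5 m


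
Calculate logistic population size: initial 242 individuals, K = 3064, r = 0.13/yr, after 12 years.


(K - N0)/N0 = (3064 - 242)/242 = 2822/242 = 11.6612
r*t = 0.13 * 12 = 1.56; exp(-1.56) = 0.210136
11.6612 * 0.210136 = 2.45044
1 + 2.45044 = 3.45044
N = 3064 / 3.45044 = 888.003 ≈ 888

888


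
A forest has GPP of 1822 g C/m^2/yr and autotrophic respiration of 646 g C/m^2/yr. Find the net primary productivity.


NPP = GPP - Ra = 1822 - 646 = 1176 g C/m^2/yr

1176 g C/m^2/yr


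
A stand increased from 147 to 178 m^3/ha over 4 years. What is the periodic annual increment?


PAI = (V2 - V1) / period = (178 - 147) / 4 = 31 / 4 = 7.75 m^3/ha/yr

7.75 m^3/ha/yr


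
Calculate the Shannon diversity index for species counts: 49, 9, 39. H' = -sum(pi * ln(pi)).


Total N = 49 + 9 + 39 = 97
Per-species terms:
  p = 49/97 = 0.505155; ln(p) = -0.682890; p*ln(p) = 0.505155 * (-0.682890) = -0.344965
  p = 9/97 = 0.092784; ln(p) = -2.377481; p*ln(p) = 0.092784 * (-2.377481) = -0.220592
  p = 39/97 = 0.402062; ln(p) = -0.911149; p*ln(p) = 0.402062 * (-0.911149) = -0.366338
sum(p*ln(p)) = (-0.344965) + (-0.220592) + (-0.366338) = -0.931895
H' = -(-0.931895) = 0.931895 ≈ 0.9319

0.9319


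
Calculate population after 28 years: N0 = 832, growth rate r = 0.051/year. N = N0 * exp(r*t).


r*t = 0.051 * 28 = 1.428
exp(1.428) = 4.17035
N = 832 * 4.17035 = 3469.73 ≈ 3470

3470


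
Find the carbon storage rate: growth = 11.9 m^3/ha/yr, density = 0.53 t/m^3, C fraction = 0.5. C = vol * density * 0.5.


C = 11.9 * 0.53 * 0.5 = 3.1535 ≈ 3.15 t C/ha/yr

3.15 t C/ha/yr


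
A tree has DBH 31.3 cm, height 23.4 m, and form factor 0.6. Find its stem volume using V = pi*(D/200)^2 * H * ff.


(D/200)^2 = (31.3/200)^2 = 0.1565^2 = 0.02449225
BA = 3.141593 * 0.02449225 = 0.0769447 m^2
V = 0.0769447 * 23.4 * 0.6 = 1.08030 ≈ 1.080 m^3

1.080 m^3


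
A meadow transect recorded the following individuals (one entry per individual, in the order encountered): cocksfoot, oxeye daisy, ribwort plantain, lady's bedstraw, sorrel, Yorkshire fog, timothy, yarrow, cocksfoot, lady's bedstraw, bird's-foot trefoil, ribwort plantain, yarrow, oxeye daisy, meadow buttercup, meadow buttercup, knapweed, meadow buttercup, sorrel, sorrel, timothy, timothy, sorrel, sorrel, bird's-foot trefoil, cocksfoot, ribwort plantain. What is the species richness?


Total individuals logged = 27
Distinct species (count of individuals): cocksfoot (3), oxeye daisy (2), ribwort plantain (3), lady's bedstraw (2), sorrel (5), Yorkshire fog (1), timothy (3), yarrow (2), bird's-foot trefoil (2), meadow buttercup (3), knapweed (1)
Species richness = number of distinct species = 11

11


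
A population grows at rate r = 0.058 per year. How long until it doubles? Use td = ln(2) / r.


td = ln(2) / 0.058 = 0.693147 / 0.058 = 11.9508 ≈ 12.0 years

12.0 years


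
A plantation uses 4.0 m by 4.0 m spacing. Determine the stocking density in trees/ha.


N = 10000 / 4.0^2 = 10000 / 16 = 625.000 ≈ 625 trees/ha

625 trees/ha


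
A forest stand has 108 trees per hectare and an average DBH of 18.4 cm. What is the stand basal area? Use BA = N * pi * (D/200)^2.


(D/200)^2 = (18.4/200)^2 = 0.092^2 = 0.008464
Individual BA = 3.141593 * 0.008464 = 0.0265904 m^2
Stand BA = 108 * 0.0265904 = 2.87176 ≈ 2.87 m^2/ha

2.87 m^2/ha


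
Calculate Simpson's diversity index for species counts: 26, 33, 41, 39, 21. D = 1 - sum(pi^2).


Total N = 26 + 33 + 41 + 39 + 21 = 160
Per-species terms:
  p = 26/160 = 0.162500; p^2 = 0.162500^2 = 0.026406
  p = 33/160 = 0.206250; p^2 = 0.206250^2 = 0.042539
  p = 41/160 = 0.256250; p^2 = 0.256250^2 = 0.065664
  p = 39/160 = 0.243750; p^2 = 0.243750^2 = 0.059414
  p = 21/160 = 0.131250; p^2 = 0.131250^2 = 0.017227
sum(p^2) = 0.026406 + 0.042539 + 0.065664 + 0.059414 + 0.017227 = 0.211250
D = 1 - 0.211250 = 0.788750 ≈ 0.7888

0.7888


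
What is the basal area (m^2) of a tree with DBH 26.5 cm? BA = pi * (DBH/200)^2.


D/200 = 26.5/200 = 0.1325 m
(D/200)^2 = 0.1325^2 = 0.01755625
BA = 3.141593 * 0.01755625 = 0.0551546 ≈ 0.0552 m^2

0.0552 m^2


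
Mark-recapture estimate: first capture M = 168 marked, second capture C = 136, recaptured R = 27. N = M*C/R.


N = M * C / R = 168 * 136 / 27 = 22848 / 27 = 846.22 ≈ 846

846 individuals


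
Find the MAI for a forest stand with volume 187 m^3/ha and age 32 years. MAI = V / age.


MAI = 187 / 32 = 5.8438 ≈ 5.84 m^3/ha/yr

5.84 m^3/ha/yr


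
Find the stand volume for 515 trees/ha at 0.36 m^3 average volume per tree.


V_stand = 515 * 0.36 = 185.4 m^3/ha

185.4 m^3/ha


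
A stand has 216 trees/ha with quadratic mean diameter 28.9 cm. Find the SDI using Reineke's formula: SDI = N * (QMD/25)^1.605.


QMD/25 = 28.9/25 = 1.156
(1.156)^1.605 = exp(1.605 * ln(1.156)) = exp(1.605 * 0.144966) = exp(0.232670) = 1.26196
SDI = 216 * 1.26196 = 272.583 ≈ 273

273
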